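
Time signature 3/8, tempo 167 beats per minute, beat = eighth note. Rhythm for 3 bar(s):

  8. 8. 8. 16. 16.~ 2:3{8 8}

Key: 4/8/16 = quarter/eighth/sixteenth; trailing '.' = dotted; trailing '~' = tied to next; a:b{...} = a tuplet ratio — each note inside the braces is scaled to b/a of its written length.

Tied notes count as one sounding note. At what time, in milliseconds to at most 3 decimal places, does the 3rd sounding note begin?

note 3 onset = 3b = 1077.844ms

1. 0.0ms @ 0 + 538.922ms (3/2)
2. 538.922ms @ 3/2 + 538.922ms (3/2)
3. 1077.844ms @ 3 + 538.922ms (3/2)
4. 1616.766ms @ 9/2 + 269.461ms (3/4)
5. 1886.228ms @ 21/4 + 808.383ms (9/4)
6. 2694.611ms @ 15/2 + 538.922ms (3/2)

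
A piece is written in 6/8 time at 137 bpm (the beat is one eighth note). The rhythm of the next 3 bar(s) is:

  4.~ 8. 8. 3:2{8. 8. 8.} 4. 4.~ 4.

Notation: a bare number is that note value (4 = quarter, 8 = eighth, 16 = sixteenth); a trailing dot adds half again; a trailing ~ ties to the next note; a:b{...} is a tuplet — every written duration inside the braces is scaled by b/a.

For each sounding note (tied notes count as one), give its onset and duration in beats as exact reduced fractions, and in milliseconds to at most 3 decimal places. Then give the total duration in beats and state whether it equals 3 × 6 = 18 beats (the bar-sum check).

1) 0.0ms=0b +1970.803ms=9/2b
2) 1970.803ms=9/2b +656.934ms=3/2b
3) 2627.737ms=6b +437.956ms=1b
4) 3065.693ms=7b +437.956ms=1b
5) 3503.65ms=8b +437.956ms=1b
6) 3941.606ms=9b +1313.869ms=3b
7) 5255.474ms=12b +2627.737ms=6b
Σ=18b of 18 (137bpm 6/8) — PASS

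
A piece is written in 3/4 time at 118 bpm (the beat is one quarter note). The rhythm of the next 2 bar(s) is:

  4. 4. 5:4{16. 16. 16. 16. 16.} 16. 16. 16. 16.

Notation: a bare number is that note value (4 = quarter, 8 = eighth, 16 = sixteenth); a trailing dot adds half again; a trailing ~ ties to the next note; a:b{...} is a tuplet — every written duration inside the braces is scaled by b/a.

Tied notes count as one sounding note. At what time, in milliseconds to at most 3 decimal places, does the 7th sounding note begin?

note 7 onset = 21/5b = 2135.593ms

1. 0.0ms @ 0 + 762.712ms (3/2)
2. 762.712ms @ 3/2 + 762.712ms (3/2)
3. 1525.424ms @ 3 + 152.542ms (3/10)
4. 1677.966ms @ 33/10 + 152.542ms (3/10)
5. 1830.508ms @ 18/5 + 152.542ms (3/10)
6. 1983.051ms @ 39/10 + 152.542ms (3/10)
7. 2135.593ms @ 21/5 + 152.542ms (3/10)
8. 2288.136ms @ 9/2 + 190.678ms (3/8)
9. 2478.814ms @ 39/8 + 190.678ms (3/8)
10. 2669.492ms @ 21/4 + 190.678ms (3/8)
11. 2860.169ms @ 45/8 + 190.678ms (3/8)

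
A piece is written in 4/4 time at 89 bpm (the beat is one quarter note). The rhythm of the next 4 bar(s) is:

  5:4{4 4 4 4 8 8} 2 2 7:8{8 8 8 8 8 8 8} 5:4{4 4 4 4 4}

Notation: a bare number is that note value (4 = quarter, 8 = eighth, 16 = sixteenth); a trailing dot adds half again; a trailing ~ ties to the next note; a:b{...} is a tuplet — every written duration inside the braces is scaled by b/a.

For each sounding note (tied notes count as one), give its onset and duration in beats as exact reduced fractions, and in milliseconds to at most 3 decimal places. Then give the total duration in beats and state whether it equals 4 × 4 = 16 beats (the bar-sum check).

1) 0.0ms=0b +539.326ms=4/5b
2) 539.326ms=4/5b +539.326ms=4/5b
3) 1078.652ms=8/5b +539.326ms=4/5b
4) 1617.978ms=12/5b +539.326ms=4/5b
5) 2157.303ms=16/5b +269.663ms=2/5b
6) 2426.966ms=18/5b +269.663ms=2/5b
7) 2696.629ms=4b +1348.315ms=2b
8) 4044.944ms=6b +1348.315ms=2b
9) 5393.258ms=8b +385.233ms=4/7b
10) 5778.491ms=60/7b +385.233ms=4/7b
11) 6163.724ms=64/7b +385.233ms=4/7b
12) 6548.957ms=68/7b +385.233ms=4/7b
13) 6934.189ms=72/7b +385.233ms=4/7b
14) 7319.422ms=76/7b +385.233ms=4/7b
15) 7704.655ms=80/7b +385.233ms=4/7b
16) 8089.888ms=12b +539.326ms=4/5b
17) 8629.213ms=64/5b +539.326ms=4/5b
18) 9168.539ms=68/5b +539.326ms=4/5b
19) 9707.865ms=72/5b +539.326ms=4/5b
20) 10247.191ms=76/5b +539.326ms=4/5b
Σ=16b of 16 (89bpm 4/4) — PASS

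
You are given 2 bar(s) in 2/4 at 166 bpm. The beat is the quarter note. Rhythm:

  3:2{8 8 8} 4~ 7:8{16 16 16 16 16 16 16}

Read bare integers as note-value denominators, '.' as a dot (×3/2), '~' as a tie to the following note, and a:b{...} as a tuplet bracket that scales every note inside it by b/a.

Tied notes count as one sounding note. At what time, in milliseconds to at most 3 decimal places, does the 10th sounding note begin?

note 10 onset = 26/7b = 1342.513ms

1. 0.0ms @ 0 + 120.482ms (1/3)
2. 120.482ms @ 1/3 + 120.482ms (1/3)
3. 240.964ms @ 2/3 + 120.482ms (1/3)
4. 361.446ms @ 1 + 464.716ms (9/7)
5. 826.162ms @ 16/7 + 103.27ms (2/7)
6. 929.432ms @ 18/7 + 103.27ms (2/7)
7. 1032.702ms @ 20/7 + 103.27ms (2/7)
8. 1135.972ms @ 22/7 + 103.27ms (2/7)
9. 1239.243ms @ 24/7 + 103.27ms (2/7)
10. 1342.513ms @ 26/7 + 103.27ms (2/7)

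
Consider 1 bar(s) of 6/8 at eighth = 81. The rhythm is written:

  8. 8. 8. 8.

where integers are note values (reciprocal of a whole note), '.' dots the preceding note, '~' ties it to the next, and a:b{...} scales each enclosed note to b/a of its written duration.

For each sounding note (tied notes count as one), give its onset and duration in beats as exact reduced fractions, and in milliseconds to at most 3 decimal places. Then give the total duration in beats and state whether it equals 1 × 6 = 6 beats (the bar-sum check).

1) 0.0ms=0b +1111.111ms=3/2b
2) 1111.111ms=3/2b +1111.111ms=3/2b
3) 2222.222ms=3b +1111.111ms=3/2b
4) 3333.333ms=9/2b +1111.111ms=3/2b
Σ=6b of 6 (81bpm 6/8) — PASS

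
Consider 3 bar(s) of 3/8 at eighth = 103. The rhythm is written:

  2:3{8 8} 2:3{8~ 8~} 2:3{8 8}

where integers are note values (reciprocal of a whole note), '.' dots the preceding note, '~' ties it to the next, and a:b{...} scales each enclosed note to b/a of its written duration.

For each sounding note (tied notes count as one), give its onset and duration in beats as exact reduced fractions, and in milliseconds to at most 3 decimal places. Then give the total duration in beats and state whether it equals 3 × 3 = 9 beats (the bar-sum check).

1) 0.0ms=0b +873.786ms=3/2b
2) 873.786ms=3/2b +873.786ms=3/2b
3) 1747.573ms=3b +2621.359ms=9/2b
4) 4368.932ms=15/2b +873.786ms=3/2b
Σ=9b of 9 (103bpm 3/8) — PASS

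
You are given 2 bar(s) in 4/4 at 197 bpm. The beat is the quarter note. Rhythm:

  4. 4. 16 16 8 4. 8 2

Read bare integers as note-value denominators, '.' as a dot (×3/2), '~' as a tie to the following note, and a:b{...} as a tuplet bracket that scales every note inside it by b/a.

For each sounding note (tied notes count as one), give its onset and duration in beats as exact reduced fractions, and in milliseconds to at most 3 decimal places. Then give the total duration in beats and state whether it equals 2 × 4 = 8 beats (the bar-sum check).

1) 0.0ms=0b +456.853ms=3/2b
2) 456.853ms=3/2b +456.853ms=3/2b
3) 913.706ms=3b +76.142ms=1/4b
4) 989.848ms=13/4b +76.142ms=1/4b
5) 1065.99ms=7/2b +152.284ms=1/2b
6) 1218.274ms=4b +456.853ms=3/2b
7) 1675.127ms=11/2b +152.284ms=1/2b
8) 1827.411ms=6b +609.137ms=2b
Σ=8b of 8 (197bpm 4/4) — PASS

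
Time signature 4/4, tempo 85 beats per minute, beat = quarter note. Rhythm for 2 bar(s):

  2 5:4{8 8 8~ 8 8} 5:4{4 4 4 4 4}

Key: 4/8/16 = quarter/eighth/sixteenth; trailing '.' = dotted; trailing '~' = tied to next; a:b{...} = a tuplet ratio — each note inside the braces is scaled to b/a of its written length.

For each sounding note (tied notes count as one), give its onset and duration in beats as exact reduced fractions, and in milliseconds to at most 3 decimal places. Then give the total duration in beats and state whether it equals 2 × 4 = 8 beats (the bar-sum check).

1) 0.0ms=0b +1411.765ms=2b
2) 1411.765ms=2b +282.353ms=2/5b
3) 1694.118ms=12/5b +282.353ms=2/5b
4) 1976.471ms=14/5b +564.706ms=4/5b
5) 2541.176ms=18/5b +282.353ms=2/5b
6) 2823.529ms=4b +564.706ms=4/5b
7) 3388.235ms=24/5b +564.706ms=4/5b
8) 3952.941ms=28/5b +564.706ms=4/5b
9) 4517.647ms=32/5b +564.706ms=4/5b
10) 5082.353ms=36/5b +564.706ms=4/5b
Σ=8b of 8 (85bpm 4/4) — PASS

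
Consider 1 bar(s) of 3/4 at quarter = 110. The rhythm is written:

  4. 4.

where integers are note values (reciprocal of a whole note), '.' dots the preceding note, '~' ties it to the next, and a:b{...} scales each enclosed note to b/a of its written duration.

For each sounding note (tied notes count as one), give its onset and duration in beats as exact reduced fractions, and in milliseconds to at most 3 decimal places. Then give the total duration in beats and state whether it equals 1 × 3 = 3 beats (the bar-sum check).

1) 0.0ms=0b +818.182ms=3/2b
2) 818.182ms=3/2b +818.182ms=3/2b
Σ=3b of 3 (110bpm 3/4) — PASS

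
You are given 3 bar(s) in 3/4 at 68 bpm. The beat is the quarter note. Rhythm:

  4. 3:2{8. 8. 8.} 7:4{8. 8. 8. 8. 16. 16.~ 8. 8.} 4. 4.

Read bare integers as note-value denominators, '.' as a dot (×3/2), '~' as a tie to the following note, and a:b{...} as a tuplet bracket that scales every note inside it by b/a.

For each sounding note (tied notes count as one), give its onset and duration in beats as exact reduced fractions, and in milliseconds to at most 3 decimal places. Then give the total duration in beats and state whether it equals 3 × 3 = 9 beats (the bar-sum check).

1) 0.0ms=0b +1323.529ms=3/2b
2) 1323.529ms=3/2b +441.176ms=1/2b
3) 1764.706ms=2b +441.176ms=1/2b
4) 2205.882ms=5/2b +441.176ms=1/2b
5) 2647.059ms=3b +378.151ms=3/7b
6) 3025.21ms=24/7b +378.151ms=3/7b
7) 3403.361ms=27/7b +378.151ms=3/7b
8) 3781.513ms=30/7b +378.151ms=3/7b
9) 4159.664ms=33/7b +189.076ms=3/14b
10) 4348.739ms=69/14b +567.227ms=9/14b
11) 4915.966ms=39/7b +378.151ms=3/7b
12) 5294.118ms=6b +1323.529ms=3/2b
13) 6617.647ms=15/2b +1323.529ms=3/2b
Σ=9b of 9 (68bpm 3/4) — PASS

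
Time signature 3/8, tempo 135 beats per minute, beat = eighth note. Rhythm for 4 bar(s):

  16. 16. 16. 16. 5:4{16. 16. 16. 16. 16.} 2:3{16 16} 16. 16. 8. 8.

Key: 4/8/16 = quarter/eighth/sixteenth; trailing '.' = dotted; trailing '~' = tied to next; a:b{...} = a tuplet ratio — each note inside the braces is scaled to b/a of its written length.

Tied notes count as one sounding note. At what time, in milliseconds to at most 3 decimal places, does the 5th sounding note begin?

note 5 onset = 3b = 1333.333ms

1. 0.0ms @ 0 + 333.333ms (3/4)
2. 333.333ms @ 3/4 + 333.333ms (3/4)
3. 666.667ms @ 3/2 + 333.333ms (3/4)
4. 1000.0ms @ 9/4 + 333.333ms (3/4)
5. 1333.333ms @ 3 + 266.667ms (3/5)
6. 1600.0ms @ 18/5 + 266.667ms (3/5)
7. 1866.667ms @ 21/5 + 266.667ms (3/5)
8. 2133.333ms @ 24/5 + 266.667ms (3/5)
9. 2400.0ms @ 27/5 + 266.667ms (3/5)
10. 2666.667ms @ 6 + 333.333ms (3/4)
11. 3000.0ms @ 27/4 + 333.333ms (3/4)
12. 3333.333ms @ 15/2 + 333.333ms (3/4)
13. 3666.667ms @ 33/4 + 333.333ms (3/4)
14. 4000.0ms @ 9 + 666.667ms (3/2)
15. 4666.667ms @ 21/2 + 666.667ms (3/2)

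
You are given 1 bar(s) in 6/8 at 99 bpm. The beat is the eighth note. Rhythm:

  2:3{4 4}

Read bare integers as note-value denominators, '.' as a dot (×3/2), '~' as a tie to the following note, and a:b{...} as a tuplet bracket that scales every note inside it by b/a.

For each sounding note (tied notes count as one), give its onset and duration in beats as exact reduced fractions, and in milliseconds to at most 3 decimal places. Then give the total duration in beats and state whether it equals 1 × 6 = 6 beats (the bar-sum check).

1) 0.0ms=0b +1818.182ms=3b
2) 1818.182ms=3b +1818.182ms=3b
Σ=6b of 6 (99bpm 6/8) — PASS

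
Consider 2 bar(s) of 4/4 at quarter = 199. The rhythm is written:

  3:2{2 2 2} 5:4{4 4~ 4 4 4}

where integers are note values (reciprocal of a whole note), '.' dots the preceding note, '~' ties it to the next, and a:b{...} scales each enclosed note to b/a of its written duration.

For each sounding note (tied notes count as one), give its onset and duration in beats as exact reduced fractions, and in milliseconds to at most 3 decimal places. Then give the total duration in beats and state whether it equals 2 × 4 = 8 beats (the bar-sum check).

1) 0.0ms=0b +402.01ms=4/3b
2) 402.01ms=4/3b +402.01ms=4/3b
3) 804.02ms=8/3b +402.01ms=4/3b
4) 1206.03ms=4b +241.206ms=4/5b
5) 1447.236ms=24/5b +482.412ms=8/5b
6) 1929.648ms=32/5b +241.206ms=4/5b
7) 2170.854ms=36/5b +241.206ms=4/5b
Σ=8b of 8 (199bpm 4/4) — PASS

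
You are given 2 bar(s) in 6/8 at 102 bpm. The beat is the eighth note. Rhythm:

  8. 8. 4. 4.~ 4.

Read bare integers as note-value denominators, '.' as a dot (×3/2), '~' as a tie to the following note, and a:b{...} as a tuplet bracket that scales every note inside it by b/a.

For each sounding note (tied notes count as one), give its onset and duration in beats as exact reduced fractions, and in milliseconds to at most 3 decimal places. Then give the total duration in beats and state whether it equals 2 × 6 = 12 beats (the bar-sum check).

1) 0.0ms=0b +882.353ms=3/2b
2) 882.353ms=3/2b +882.353ms=3/2b
3) 1764.706ms=3b +1764.706ms=3b
4) 3529.412ms=6b +3529.412ms=6b
Σ=12b of 12 (102bpm 6/8) — PASS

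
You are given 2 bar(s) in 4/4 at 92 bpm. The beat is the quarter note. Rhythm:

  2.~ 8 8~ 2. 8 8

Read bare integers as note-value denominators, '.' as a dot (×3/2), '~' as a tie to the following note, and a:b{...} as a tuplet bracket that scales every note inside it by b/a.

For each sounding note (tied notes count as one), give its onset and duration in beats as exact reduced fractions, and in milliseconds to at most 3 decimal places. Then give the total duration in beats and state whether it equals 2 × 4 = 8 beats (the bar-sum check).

1) 0.0ms=0b +2282.609ms=7/2b
2) 2282.609ms=7/2b +2282.609ms=7/2b
3) 4565.217ms=7b +326.087ms=1/2b
4) 4891.304ms=15/2b +326.087ms=1/2b
Σ=8b of 8 (92bpm 4/4) — PASS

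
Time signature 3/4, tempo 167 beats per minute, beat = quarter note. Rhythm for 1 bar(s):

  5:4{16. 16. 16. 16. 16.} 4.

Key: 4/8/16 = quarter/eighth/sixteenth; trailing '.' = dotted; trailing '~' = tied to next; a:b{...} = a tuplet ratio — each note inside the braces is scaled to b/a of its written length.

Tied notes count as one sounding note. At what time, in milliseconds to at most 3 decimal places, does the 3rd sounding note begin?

1. 0.0ms @ 0 + 107.784ms (3/10)
2. 107.784ms @ 3/10 + 107.784ms (3/10)
3. 215.569ms @ 3/5 + 107.784ms (3/10)
4. 323.353ms @ 9/10 + 107.784ms (3/10)
5. 431.138ms @ 6/5 + 107.784ms (3/10)
6. 538.922ms @ 3/2 + 538.922ms (3/2)

note 3 onset = 3/5b = 215.569ms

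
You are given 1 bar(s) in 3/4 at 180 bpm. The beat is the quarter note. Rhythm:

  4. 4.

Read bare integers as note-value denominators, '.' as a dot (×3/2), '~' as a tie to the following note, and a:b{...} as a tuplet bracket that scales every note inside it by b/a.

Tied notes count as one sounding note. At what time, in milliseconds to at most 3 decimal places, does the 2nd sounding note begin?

1. 0.0ms @ 0 + 500.0ms (3/2)
2. 500.0ms @ 3/2 + 500.0ms (3/2)

note 2 onset = 3/2b = 500.0ms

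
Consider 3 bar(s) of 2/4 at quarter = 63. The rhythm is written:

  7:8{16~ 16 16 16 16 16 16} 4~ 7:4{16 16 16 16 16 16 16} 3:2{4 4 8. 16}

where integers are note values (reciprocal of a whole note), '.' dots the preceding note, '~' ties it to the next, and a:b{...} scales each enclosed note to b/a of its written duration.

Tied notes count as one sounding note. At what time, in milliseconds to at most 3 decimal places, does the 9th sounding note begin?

1. 0.0ms @ 0 + 544.218ms (4/7)
2. 544.218ms @ 4/7 + 272.109ms (2/7)
3. 816.327ms @ 6/7 + 272.109ms (2/7)
4. 1088.435ms @ 8/7 + 272.109ms (2/7)
5. 1360.544ms @ 10/7 + 272.109ms (2/7)
6. 1632.653ms @ 12/7 + 272.109ms (2/7)
7. 1904.762ms @ 2 + 1088.435ms (8/7)
8. 2993.197ms @ 22/7 + 136.054ms (1/7)
9. 3129.252ms @ 23/7 + 136.054ms (1/7)
10. 3265.306ms @ 24/7 + 136.054ms (1/7)
11. 3401.361ms @ 25/7 + 136.054ms (1/7)
12. 3537.415ms @ 26/7 + 136.054ms (1/7)
13. 3673.469ms @ 27/7 + 136.054ms (1/7)
14. 3809.524ms @ 4 + 634.921ms (2/3)
15. 4444.444ms @ 14/3 + 634.921ms (2/3)
16. 5079.365ms @ 16/3 + 476.19ms (1/2)
17. 5555.556ms @ 35/6 + 158.73ms (1/6)

note 9 onset = 23/7b = 3129.252ms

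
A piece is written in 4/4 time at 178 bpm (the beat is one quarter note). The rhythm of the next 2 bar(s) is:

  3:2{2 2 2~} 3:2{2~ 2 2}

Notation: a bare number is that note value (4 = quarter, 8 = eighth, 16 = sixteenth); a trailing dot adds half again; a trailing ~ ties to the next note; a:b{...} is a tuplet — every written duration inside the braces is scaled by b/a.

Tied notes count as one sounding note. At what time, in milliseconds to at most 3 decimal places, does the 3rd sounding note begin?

note 3 onset = 8/3b = 898.876ms

1. 0.0ms @ 0 + 449.438ms (4/3)
2. 449.438ms @ 4/3 + 449.438ms (4/3)
3. 898.876ms @ 8/3 + 1348.315ms (4)
4. 2247.191ms @ 20/3 + 449.438ms (4/3)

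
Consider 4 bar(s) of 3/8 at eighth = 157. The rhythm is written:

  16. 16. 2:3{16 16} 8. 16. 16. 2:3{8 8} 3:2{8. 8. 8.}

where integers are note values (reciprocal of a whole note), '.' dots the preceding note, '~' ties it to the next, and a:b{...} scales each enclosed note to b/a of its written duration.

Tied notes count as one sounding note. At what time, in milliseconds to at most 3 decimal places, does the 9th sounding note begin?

1. 0.0ms @ 0 + 286.624ms (3/4)
2. 286.624ms @ 3/4 + 286.624ms (3/4)
3. 573.248ms @ 3/2 + 286.624ms (3/4)
4. 859.873ms @ 9/4 + 286.624ms (3/4)
5. 1146.497ms @ 3 + 573.248ms (3/2)
6. 1719.745ms @ 9/2 + 286.624ms (3/4)
7. 2006.369ms @ 21/4 + 286.624ms (3/4)
8. 2292.994ms @ 6 + 573.248ms (3/2)
9. 2866.242ms @ 15/2 + 573.248ms (3/2)
10. 3439.49ms @ 9 + 382.166ms (1)
11. 3821.656ms @ 10 + 382.166ms (1)
12. 4203.822ms @ 11 + 382.166ms (1)

note 9 onset = 15/2b = 2866.242ms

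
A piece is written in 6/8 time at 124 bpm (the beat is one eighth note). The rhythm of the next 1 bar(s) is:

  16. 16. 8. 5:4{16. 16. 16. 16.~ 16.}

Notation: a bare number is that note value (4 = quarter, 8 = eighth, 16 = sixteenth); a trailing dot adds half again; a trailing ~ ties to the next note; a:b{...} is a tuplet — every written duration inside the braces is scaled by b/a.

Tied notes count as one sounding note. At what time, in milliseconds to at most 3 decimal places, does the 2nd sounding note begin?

note 2 onset = 3/4b = 362.903ms

1. 0.0ms @ 0 + 362.903ms (3/4)
2. 362.903ms @ 3/4 + 362.903ms (3/4)
3. 725.806ms @ 3/2 + 725.806ms (3/2)
4. 1451.613ms @ 3 + 290.323ms (3/5)
5. 1741.935ms @ 18/5 + 290.323ms (3/5)
6. 2032.258ms @ 21/5 + 290.323ms (3/5)
7. 2322.581ms @ 24/5 + 580.645ms (6/5)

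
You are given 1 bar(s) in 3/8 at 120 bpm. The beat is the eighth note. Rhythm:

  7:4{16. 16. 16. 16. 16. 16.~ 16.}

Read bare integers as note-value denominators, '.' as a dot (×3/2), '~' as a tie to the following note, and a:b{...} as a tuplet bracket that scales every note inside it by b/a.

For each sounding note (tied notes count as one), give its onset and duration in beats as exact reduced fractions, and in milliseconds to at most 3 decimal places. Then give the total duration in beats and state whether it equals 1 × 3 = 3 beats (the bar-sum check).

1) 0.0ms=0b +214.286ms=3/7b
2) 214.286ms=3/7b +214.286ms=3/7b
3) 428.571ms=6/7b +214.286ms=3/7b
4) 642.857ms=9/7b +214.286ms=3/7b
5) 857.143ms=12/7b +214.286ms=3/7b
6) 1071.429ms=15/7b +428.571ms=6/7b
Σ=3b of 3 (120bpm 3/8) — PASS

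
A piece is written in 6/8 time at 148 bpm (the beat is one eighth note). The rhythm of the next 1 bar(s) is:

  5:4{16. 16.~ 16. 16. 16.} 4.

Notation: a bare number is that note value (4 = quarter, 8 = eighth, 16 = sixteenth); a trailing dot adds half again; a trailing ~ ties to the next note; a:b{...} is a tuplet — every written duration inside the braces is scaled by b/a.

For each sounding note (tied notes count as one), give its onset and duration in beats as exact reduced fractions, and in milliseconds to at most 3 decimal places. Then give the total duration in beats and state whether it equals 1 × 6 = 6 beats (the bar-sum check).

1) 0.0ms=0b +243.243ms=3/5b
2) 243.243ms=3/5b +486.486ms=6/5b
3) 729.73ms=9/5b +243.243ms=3/5b
4) 972.973ms=12/5b +243.243ms=3/5b
5) 1216.216ms=3b +1216.216ms=3b
Σ=6b of 6 (148bpm 6/8) — PASS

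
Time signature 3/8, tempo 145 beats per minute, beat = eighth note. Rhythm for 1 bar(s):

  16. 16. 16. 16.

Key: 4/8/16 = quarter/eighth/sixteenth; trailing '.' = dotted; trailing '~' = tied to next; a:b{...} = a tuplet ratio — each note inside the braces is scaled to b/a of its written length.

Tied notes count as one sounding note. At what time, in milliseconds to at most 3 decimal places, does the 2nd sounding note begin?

note 2 onset = 3/4b = 310.345ms

1. 0.0ms @ 0 + 310.345ms (3/4)
2. 310.345ms @ 3/4 + 310.345ms (3/4)
3. 620.69ms @ 3/2 + 310.345ms (3/4)
4. 931.034ms @ 9/4 + 310.345ms (3/4)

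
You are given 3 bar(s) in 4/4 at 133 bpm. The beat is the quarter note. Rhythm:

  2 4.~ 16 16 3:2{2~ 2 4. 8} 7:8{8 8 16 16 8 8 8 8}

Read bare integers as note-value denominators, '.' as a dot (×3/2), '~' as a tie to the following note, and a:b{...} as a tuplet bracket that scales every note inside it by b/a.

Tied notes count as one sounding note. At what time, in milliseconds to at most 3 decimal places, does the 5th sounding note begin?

note 5 onset = 20/3b = 3007.519ms

1. 0.0ms @ 0 + 902.256ms (2)
2. 902.256ms @ 2 + 789.474ms (7/4)
3. 1691.729ms @ 15/4 + 112.782ms (1/4)
4. 1804.511ms @ 4 + 1203.008ms (8/3)
5. 3007.519ms @ 20/3 + 451.128ms (1)
6. 3458.647ms @ 23/3 + 150.376ms (1/3)
7. 3609.023ms @ 8 + 257.787ms (4/7)
8. 3866.81ms @ 60/7 + 257.787ms (4/7)
9. 4124.597ms @ 64/7 + 128.894ms (2/7)
10. 4253.491ms @ 66/7 + 128.894ms (2/7)
11. 4382.385ms @ 68/7 + 257.787ms (4/7)
12. 4640.172ms @ 72/7 + 257.787ms (4/7)
13. 4897.959ms @ 76/7 + 257.787ms (4/7)
14. 5155.747ms @ 80/7 + 257.787ms (4/7)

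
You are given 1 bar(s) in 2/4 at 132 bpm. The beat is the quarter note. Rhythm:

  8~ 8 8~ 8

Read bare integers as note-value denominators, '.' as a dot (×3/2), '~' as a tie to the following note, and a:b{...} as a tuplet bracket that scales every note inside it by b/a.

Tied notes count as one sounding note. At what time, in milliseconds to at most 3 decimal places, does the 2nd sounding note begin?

note 2 onset = 1b = 454.545ms

1. 0.0ms @ 0 + 454.545ms (1)
2. 454.545ms @ 1 + 454.545ms (1)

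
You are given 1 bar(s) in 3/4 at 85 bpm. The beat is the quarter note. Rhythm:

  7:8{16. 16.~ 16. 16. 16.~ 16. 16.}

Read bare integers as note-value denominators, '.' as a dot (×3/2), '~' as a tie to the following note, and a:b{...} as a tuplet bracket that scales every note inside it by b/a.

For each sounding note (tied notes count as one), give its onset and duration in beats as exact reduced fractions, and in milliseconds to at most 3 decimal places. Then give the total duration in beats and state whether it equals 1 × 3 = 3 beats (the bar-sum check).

1) 0.0ms=0b +302.521ms=3/7b
2) 302.521ms=3/7b +605.042ms=6/7b
3) 907.563ms=9/7b +302.521ms=3/7b
4) 1210.084ms=12/7b +605.042ms=6/7b
5) 1815.126ms=18/7b +302.521ms=3/7b
Σ=3b of 3 (85bpm 3/4) — PASS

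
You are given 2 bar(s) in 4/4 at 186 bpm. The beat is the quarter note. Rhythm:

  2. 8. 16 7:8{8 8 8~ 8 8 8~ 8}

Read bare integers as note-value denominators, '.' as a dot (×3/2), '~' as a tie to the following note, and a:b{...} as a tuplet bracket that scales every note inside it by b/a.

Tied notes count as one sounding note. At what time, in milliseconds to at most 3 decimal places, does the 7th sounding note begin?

note 7 onset = 44/7b = 2027.65ms

1. 0.0ms @ 0 + 967.742ms (3)
2. 967.742ms @ 3 + 241.935ms (3/4)
3. 1209.677ms @ 15/4 + 80.645ms (1/4)
4. 1290.323ms @ 4 + 184.332ms (4/7)
5. 1474.654ms @ 32/7 + 184.332ms (4/7)
6. 1658.986ms @ 36/7 + 368.664ms (8/7)
7. 2027.65ms @ 44/7 + 184.332ms (4/7)
8. 2211.982ms @ 48/7 + 368.664ms (8/7)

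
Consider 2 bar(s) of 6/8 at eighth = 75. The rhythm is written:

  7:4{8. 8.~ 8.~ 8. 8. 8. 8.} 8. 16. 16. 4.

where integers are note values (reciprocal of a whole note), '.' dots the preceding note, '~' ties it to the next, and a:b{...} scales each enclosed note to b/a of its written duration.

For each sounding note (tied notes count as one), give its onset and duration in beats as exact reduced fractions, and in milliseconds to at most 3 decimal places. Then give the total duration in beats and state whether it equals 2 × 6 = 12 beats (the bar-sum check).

1) 0.0ms=0b +685.714ms=6/7b
2) 685.714ms=6/7b +2057.143ms=18/7b
3) 2742.857ms=24/7b +685.714ms=6/7b
4) 3428.571ms=30/7b +685.714ms=6/7b
5) 4114.286ms=36/7b +685.714ms=6/7b
6) 4800.0ms=6b +1200.0ms=3/2b
7) 6000.0ms=15/2b +600.0ms=3/4b
8) 6600.0ms=33/4b +600.0ms=3/4b
9) 7200.0ms=9b +2400.0ms=3b
Σ=12b of 12 (75bpm 6/8) — PASS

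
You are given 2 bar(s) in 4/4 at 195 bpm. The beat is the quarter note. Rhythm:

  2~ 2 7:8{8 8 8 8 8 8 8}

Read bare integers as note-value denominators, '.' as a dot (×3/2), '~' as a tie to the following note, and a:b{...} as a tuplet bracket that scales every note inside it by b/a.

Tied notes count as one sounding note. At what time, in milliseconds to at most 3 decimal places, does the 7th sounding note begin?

1. 0.0ms @ 0 + 1230.769ms (4)
2. 1230.769ms @ 4 + 175.824ms (4/7)
3. 1406.593ms @ 32/7 + 175.824ms (4/7)
4. 1582.418ms @ 36/7 + 175.824ms (4/7)
5. 1758.242ms @ 40/7 + 175.824ms (4/7)
6. 1934.066ms @ 44/7 + 175.824ms (4/7)
7. 2109.89ms @ 48/7 + 175.824ms (4/7)
8. 2285.714ms @ 52/7 + 175.824ms (4/7)

note 7 onset = 48/7b = 2109.89ms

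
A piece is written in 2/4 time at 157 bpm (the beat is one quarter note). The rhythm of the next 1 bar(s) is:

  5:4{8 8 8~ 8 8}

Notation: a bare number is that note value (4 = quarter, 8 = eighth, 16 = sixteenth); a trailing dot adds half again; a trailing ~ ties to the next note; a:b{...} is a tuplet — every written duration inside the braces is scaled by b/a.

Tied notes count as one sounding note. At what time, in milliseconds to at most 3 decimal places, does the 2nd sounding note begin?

1. 0.0ms @ 0 + 152.866ms (2/5)
2. 152.866ms @ 2/5 + 152.866ms (2/5)
3. 305.732ms @ 4/5 + 305.732ms (4/5)
4. 611.465ms @ 8/5 + 152.866ms (2/5)

note 2 onset = 2/5b = 152.866ms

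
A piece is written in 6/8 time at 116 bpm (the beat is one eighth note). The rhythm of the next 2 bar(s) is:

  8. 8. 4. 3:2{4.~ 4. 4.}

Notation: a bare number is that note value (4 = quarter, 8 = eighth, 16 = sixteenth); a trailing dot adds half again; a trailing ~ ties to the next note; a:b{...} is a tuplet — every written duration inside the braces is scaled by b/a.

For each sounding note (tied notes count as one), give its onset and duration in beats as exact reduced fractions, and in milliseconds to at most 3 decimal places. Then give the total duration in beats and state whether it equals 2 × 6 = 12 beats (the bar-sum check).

1) 0.0ms=0b +775.862ms=3/2b
2) 775.862ms=3/2b +775.862ms=3/2b
3) 1551.724ms=3b +1551.724ms=3b
4) 3103.448ms=6b +2068.966ms=4b
5) 5172.414ms=10b +1034.483ms=2b
Σ=12b of 12 (116bpm 6/8) — PASS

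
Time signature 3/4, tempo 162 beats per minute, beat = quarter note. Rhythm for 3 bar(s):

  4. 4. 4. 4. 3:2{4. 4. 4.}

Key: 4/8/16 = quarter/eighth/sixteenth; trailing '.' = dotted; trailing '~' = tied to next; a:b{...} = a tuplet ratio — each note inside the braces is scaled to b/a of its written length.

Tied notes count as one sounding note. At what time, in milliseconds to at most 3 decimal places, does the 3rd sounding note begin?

note 3 onset = 3b = 1111.111ms

1. 0.0ms @ 0 + 555.556ms (3/2)
2. 555.556ms @ 3/2 + 555.556ms (3/2)
3. 1111.111ms @ 3 + 555.556ms (3/2)
4. 1666.667ms @ 9/2 + 555.556ms (3/2)
5. 2222.222ms @ 6 + 370.37ms (1)
6. 2592.593ms @ 7 + 370.37ms (1)
7. 2962.963ms @ 8 + 370.37ms (1)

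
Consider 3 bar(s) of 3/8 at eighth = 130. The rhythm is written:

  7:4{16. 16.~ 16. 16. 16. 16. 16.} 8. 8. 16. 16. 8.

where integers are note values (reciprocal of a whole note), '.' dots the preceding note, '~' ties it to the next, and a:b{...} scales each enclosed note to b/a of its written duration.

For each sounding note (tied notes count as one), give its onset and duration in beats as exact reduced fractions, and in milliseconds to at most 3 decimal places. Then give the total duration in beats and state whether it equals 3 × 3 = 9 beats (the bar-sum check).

1) 0.0ms=0b +197.802ms=3/7b
2) 197.802ms=3/7b +395.604ms=6/7b
3) 593.407ms=9/7b +197.802ms=3/7b
4) 791.209ms=12/7b +197.802ms=3/7b
5) 989.011ms=15/7b +197.802ms=3/7b
6) 1186.813ms=18/7b +197.802ms=3/7b
7) 1384.615ms=3b +692.308ms=3/2b
8) 2076.923ms=9/2b +692.308ms=3/2b
9) 2769.231ms=6b +346.154ms=3/4b
10) 3115.385ms=27/4b +346.154ms=3/4b
11) 3461.538ms=15/2b +692.308ms=3/2b
Σ=9b of 9 (130bpm 3/8) — PASS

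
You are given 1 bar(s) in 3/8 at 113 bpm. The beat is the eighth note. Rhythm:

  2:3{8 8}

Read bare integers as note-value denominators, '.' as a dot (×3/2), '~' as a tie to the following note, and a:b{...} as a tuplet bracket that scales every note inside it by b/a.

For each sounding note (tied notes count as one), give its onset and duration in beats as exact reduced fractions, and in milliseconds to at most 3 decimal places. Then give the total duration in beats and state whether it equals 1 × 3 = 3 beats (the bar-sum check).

1) 0.0ms=0b +796.46ms=3/2b
2) 796.46ms=3/2b +796.46ms=3/2b
Σ=3b of 3 (113bpm 3/8) — PASS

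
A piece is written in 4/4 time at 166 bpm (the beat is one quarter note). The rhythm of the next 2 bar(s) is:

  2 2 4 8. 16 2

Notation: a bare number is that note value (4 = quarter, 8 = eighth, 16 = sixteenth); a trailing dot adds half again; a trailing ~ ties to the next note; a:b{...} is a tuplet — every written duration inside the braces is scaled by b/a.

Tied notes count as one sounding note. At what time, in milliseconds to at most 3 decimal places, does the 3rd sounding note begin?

1. 0.0ms @ 0 + 722.892ms (2)
2. 722.892ms @ 2 + 722.892ms (2)
3. 1445.783ms @ 4 + 361.446ms (1)
4. 1807.229ms @ 5 + 271.084ms (3/4)
5. 2078.313ms @ 23/4 + 90.361ms (1/4)
6. 2168.675ms @ 6 + 722.892ms (2)

note 3 onset = 4b = 1445.783ms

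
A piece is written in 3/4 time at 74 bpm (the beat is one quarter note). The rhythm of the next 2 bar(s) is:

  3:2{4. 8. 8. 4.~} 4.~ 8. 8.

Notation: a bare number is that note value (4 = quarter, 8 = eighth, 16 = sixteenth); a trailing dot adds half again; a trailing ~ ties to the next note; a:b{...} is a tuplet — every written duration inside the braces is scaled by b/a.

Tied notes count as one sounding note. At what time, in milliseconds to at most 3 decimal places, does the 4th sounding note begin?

note 4 onset = 2b = 1621.622ms

1. 0.0ms @ 0 + 810.811ms (1)
2. 810.811ms @ 1 + 405.405ms (1/2)
3. 1216.216ms @ 3/2 + 405.405ms (1/2)
4. 1621.622ms @ 2 + 2635.135ms (13/4)
5. 4256.757ms @ 21/4 + 608.108ms (3/4)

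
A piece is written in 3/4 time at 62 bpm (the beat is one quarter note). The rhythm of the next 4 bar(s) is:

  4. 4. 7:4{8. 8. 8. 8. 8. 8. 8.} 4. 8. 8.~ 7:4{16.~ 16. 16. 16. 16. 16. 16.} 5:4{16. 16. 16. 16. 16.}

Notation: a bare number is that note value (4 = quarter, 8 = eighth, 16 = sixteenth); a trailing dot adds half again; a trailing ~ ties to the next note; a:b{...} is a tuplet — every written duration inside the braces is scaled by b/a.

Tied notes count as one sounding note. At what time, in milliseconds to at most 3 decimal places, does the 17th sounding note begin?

note 17 onset = 72/7b = 9953.917ms

1. 0.0ms @ 0 + 1451.613ms (3/2)
2. 1451.613ms @ 3/2 + 1451.613ms (3/2)
3. 2903.226ms @ 3 + 414.747ms (3/7)
4. 3317.972ms @ 24/7 + 414.747ms (3/7)
5. 3732.719ms @ 27/7 + 414.747ms (3/7)
6. 4147.465ms @ 30/7 + 414.747ms (3/7)
7. 4562.212ms @ 33/7 + 414.747ms (3/7)
8. 4976.959ms @ 36/7 + 414.747ms (3/7)
9. 5391.705ms @ 39/7 + 414.747ms (3/7)
10. 5806.452ms @ 6 + 1451.613ms (3/2)
11. 7258.065ms @ 15/2 + 725.806ms (3/4)
12. 7983.871ms @ 33/4 + 1140.553ms (33/28)
13. 9124.424ms @ 66/7 + 207.373ms (3/14)
14. 9331.797ms @ 135/14 + 207.373ms (3/14)
15. 9539.171ms @ 69/7 + 207.373ms (3/14)
16. 9746.544ms @ 141/14 + 207.373ms (3/14)
17. 9953.917ms @ 72/7 + 207.373ms (3/14)
18. 10161.29ms @ 21/2 + 290.323ms (3/10)
19. 10451.613ms @ 54/5 + 290.323ms (3/10)
20. 10741.935ms @ 111/10 + 290.323ms (3/10)
21. 11032.258ms @ 57/5 + 290.323ms (3/10)
22. 11322.581ms @ 117/10 + 290.323ms (3/10)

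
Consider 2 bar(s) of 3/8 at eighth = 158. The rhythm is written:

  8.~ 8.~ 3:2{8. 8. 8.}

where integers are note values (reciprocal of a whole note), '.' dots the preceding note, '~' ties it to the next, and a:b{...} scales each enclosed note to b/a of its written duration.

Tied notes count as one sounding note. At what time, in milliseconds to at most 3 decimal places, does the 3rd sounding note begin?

note 3 onset = 5b = 1898.734ms

1. 0.0ms @ 0 + 1518.987ms (4)
2. 1518.987ms @ 4 + 379.747ms (1)
3. 1898.734ms @ 5 + 379.747ms (1)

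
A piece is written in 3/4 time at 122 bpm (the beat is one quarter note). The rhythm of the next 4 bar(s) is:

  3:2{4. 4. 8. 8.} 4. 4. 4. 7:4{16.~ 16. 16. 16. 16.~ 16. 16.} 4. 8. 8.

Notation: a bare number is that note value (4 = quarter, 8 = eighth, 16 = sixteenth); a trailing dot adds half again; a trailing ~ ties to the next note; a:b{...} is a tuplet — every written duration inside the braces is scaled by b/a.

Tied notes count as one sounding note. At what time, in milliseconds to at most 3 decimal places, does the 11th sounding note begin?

1. 0.0ms @ 0 + 491.803ms (1)
2. 491.803ms @ 1 + 491.803ms (1)
3. 983.607ms @ 2 + 245.902ms (1/2)
4. 1229.508ms @ 5/2 + 245.902ms (1/2)
5. 1475.41ms @ 3 + 737.705ms (3/2)
6. 2213.115ms @ 9/2 + 737.705ms (3/2)
7. 2950.82ms @ 6 + 737.705ms (3/2)
8. 3688.525ms @ 15/2 + 210.773ms (3/7)
9. 3899.297ms @ 111/14 + 105.386ms (3/14)
10. 4004.684ms @ 57/7 + 105.386ms (3/14)
11. 4110.07ms @ 117/14 + 210.773ms (3/7)
12. 4320.843ms @ 123/14 + 105.386ms (3/14)
13. 4426.23ms @ 9 + 737.705ms (3/2)
14. 5163.934ms @ 21/2 + 368.852ms (3/4)
15. 5532.787ms @ 45/4 + 368.852ms (3/4)

note 11 onset = 117/14b = 4110.07ms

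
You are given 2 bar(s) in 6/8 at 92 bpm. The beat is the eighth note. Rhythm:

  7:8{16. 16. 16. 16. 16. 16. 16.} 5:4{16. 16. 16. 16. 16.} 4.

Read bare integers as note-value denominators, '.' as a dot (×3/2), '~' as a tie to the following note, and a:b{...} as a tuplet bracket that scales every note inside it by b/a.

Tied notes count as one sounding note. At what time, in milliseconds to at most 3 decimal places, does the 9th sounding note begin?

note 9 onset = 33/5b = 4304.348ms

1. 0.0ms @ 0 + 559.006ms (6/7)
2. 559.006ms @ 6/7 + 559.006ms (6/7)
3. 1118.012ms @ 12/7 + 559.006ms (6/7)
4. 1677.019ms @ 18/7 + 559.006ms (6/7)
5. 2236.025ms @ 24/7 + 559.006ms (6/7)
6. 2795.031ms @ 30/7 + 559.006ms (6/7)
7. 3354.037ms @ 36/7 + 559.006ms (6/7)
8. 3913.043ms @ 6 + 391.304ms (3/5)
9. 4304.348ms @ 33/5 + 391.304ms (3/5)
10. 4695.652ms @ 36/5 + 391.304ms (3/5)
11. 5086.957ms @ 39/5 + 391.304ms (3/5)
12. 5478.261ms @ 42/5 + 391.304ms (3/5)
13. 5869.565ms @ 9 + 1956.522ms (3)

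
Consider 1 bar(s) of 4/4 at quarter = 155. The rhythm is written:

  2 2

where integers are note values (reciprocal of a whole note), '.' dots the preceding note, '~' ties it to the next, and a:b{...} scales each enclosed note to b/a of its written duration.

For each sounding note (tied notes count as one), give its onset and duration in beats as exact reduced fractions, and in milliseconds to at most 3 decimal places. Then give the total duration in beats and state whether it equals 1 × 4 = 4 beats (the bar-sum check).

1) 0.0ms=0b +774.194ms=2b
2) 774.194ms=2b +774.194ms=2b
Σ=4b of 4 (155bpm 4/4) — PASS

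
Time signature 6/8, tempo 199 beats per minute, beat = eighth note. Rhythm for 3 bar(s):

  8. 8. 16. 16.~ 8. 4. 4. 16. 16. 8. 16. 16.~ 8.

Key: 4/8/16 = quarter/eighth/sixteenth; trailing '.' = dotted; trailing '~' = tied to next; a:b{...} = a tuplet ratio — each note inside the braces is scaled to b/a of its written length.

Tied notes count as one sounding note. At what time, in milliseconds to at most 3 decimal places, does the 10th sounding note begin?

1. 0.0ms @ 0 + 452.261ms (3/2)
2. 452.261ms @ 3/2 + 452.261ms (3/2)
3. 904.523ms @ 3 + 226.131ms (3/4)
4. 1130.653ms @ 15/4 + 678.392ms (9/4)
5. 1809.045ms @ 6 + 904.523ms (3)
6. 2713.568ms @ 9 + 904.523ms (3)
7. 3618.09ms @ 12 + 226.131ms (3/4)
8. 3844.221ms @ 51/4 + 226.131ms (3/4)
9. 4070.352ms @ 27/2 + 452.261ms (3/2)
10. 4522.613ms @ 15 + 226.131ms (3/4)
11. 4748.744ms @ 63/4 + 678.392ms (9/4)

note 10 onset = 15b = 4522.613ms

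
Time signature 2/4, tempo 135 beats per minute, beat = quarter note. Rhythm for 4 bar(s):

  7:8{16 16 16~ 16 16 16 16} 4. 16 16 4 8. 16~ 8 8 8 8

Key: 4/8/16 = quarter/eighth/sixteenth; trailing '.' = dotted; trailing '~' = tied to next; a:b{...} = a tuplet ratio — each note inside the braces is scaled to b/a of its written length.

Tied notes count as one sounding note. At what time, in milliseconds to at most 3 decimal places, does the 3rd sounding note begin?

1. 0.0ms @ 0 + 126.984ms (2/7)
2. 126.984ms @ 2/7 + 126.984ms (2/7)
3. 253.968ms @ 4/7 + 253.968ms (4/7)
4. 507.937ms @ 8/7 + 126.984ms (2/7)
5. 634.921ms @ 10/7 + 126.984ms (2/7)
6. 761.905ms @ 12/7 + 126.984ms (2/7)
7. 888.889ms @ 2 + 666.667ms (3/2)
8. 1555.556ms @ 7/2 + 111.111ms (1/4)
9. 1666.667ms @ 15/4 + 111.111ms (1/4)
10. 1777.778ms @ 4 + 444.444ms (1)
11. 2222.222ms @ 5 + 333.333ms (3/4)
12. 2555.556ms @ 23/4 + 333.333ms (3/4)
13. 2888.889ms @ 13/2 + 222.222ms (1/2)
14. 3111.111ms @ 7 + 222.222ms (1/2)
15. 3333.333ms @ 15/2 + 222.222ms (1/2)

note 3 onset = 4/7b = 253.968ms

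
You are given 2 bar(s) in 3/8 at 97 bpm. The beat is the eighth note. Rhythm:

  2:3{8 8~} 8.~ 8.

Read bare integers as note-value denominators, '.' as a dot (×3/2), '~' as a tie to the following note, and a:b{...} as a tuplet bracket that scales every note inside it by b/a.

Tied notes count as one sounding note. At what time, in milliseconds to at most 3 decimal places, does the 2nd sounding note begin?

note 2 onset = 3/2b = 927.835ms

1. 0.0ms @ 0 + 927.835ms (3/2)
2. 927.835ms @ 3/2 + 2783.505ms (9/2)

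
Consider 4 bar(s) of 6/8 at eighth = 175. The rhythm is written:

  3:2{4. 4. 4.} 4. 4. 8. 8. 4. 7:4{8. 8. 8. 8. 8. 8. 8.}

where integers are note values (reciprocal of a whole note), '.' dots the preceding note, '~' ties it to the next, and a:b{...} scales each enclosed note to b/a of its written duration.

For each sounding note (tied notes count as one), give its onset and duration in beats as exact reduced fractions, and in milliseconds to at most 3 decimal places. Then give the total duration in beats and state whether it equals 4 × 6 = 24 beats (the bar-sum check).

1) 0.0ms=0b +685.714ms=2b
2) 685.714ms=2b +685.714ms=2b
3) 1371.429ms=4b +685.714ms=2b
4) 2057.143ms=6b +1028.571ms=3b
5) 3085.714ms=9b +1028.571ms=3b
6) 4114.286ms=12b +514.286ms=3/2b
7) 4628.571ms=27/2b +514.286ms=3/2b
8) 5142.857ms=15b +1028.571ms=3b
9) 6171.429ms=18b +293.878ms=6/7b
10) 6465.306ms=132/7b +293.878ms=6/7b
11) 6759.184ms=138/7b +293.878ms=6/7b
12) 7053.061ms=144/7b +293.878ms=6/7b
13) 7346.939ms=150/7b +293.878ms=6/7b
14) 7640.816ms=156/7b +293.878ms=6/7b
15) 7934.694ms=162/7b +293.878ms=6/7b
Σ=24b of 24 (175bpm 6/8) — PASS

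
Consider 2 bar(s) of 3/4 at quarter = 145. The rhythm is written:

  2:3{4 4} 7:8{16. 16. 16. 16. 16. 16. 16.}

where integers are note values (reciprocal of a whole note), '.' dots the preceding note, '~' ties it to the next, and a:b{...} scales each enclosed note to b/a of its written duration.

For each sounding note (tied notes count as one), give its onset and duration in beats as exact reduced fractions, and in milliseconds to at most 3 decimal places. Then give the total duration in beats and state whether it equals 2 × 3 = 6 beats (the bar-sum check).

1) 0.0ms=0b +620.69ms=3/2b
2) 620.69ms=3/2b +620.69ms=3/2b
3) 1241.379ms=3b +177.34ms=3/7b
4) 1418.719ms=24/7b +177.34ms=3/7b
5) 1596.059ms=27/7b +177.34ms=3/7b
6) 1773.399ms=30/7b +177.34ms=3/7b
7) 1950.739ms=33/7b +177.34ms=3/7b
8) 2128.079ms=36/7b +177.34ms=3/7b
9) 2305.419ms=39/7b +177.34ms=3/7b
Σ=6b of 6 (145bpm 3/4) — PASS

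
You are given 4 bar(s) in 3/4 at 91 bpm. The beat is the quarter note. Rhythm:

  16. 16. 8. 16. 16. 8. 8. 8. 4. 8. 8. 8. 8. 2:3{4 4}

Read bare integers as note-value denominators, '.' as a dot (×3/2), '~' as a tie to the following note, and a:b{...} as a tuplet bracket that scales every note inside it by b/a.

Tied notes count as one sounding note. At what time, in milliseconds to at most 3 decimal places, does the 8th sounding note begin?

note 8 onset = 15/4b = 2472.527ms

1. 0.0ms @ 0 + 247.253ms (3/8)
2. 247.253ms @ 3/8 + 247.253ms (3/8)
3. 494.505ms @ 3/4 + 494.505ms (3/4)
4. 989.011ms @ 3/2 + 247.253ms (3/8)
5. 1236.264ms @ 15/8 + 247.253ms (3/8)
6. 1483.516ms @ 9/4 + 494.505ms (3/4)
7. 1978.022ms @ 3 + 494.505ms (3/4)
8. 2472.527ms @ 15/4 + 494.505ms (3/4)
9. 2967.033ms @ 9/2 + 989.011ms (3/2)
10. 3956.044ms @ 6 + 494.505ms (3/4)
11. 4450.549ms @ 27/4 + 494.505ms (3/4)
12. 4945.055ms @ 15/2 + 494.505ms (3/4)
13. 5439.56ms @ 33/4 + 494.505ms (3/4)
14. 5934.066ms @ 9 + 989.011ms (3/2)
15. 6923.077ms @ 21/2 + 989.011ms (3/2)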